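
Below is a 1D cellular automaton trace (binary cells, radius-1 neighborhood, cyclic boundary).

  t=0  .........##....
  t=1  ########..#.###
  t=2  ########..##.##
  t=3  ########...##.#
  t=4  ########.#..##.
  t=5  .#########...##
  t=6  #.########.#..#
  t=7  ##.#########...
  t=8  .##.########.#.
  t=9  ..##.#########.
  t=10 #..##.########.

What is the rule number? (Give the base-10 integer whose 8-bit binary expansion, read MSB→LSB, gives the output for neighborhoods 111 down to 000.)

  ###|#  b7=1 t=1,i=0
  ##.|#  b6=1 t=0,i=10
  #.#|#  b5=1 t=1,i=11
  #..|.  b4=0 t=0,i=11
  .##|.  b3=0 t=0,i=9
  .#.|#  b2=1 t=1,i=10
  ..#|.  b1=0 t=0,i=8
  ...|#  b0=1 t=0,i=0
  bits 11100101 = 229

229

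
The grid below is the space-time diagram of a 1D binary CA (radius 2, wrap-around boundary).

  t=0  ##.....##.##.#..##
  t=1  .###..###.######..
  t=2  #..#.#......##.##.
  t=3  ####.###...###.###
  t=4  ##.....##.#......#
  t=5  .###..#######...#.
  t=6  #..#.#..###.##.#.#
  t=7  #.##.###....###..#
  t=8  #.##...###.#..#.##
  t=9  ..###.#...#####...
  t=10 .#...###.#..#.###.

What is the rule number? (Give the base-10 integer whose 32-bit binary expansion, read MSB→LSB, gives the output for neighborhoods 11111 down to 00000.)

  nb #####: next=#  (t=1,i=12, bit31=1)
  nb ####.: next=.  (t=0,i=0, bit30=0)
  nb ###.#: next=.  (t=1,i=8, bit29=0)
  nb ###..: next=#  (t=0,i=1, bit28=1)
  nb ##.##: next=.  (t=0,i=9, bit27=0)
  nb ##.#.: next=#  (t=0,i=12, bit26=1)
  nb ##..#: next=.  (t=1,i=4, bit25=0)
  nb ##...: next=#  (t=0,i=2, bit24=1)
  nb #.###: next=.  (t=1,i=10, bit23=0)
  nb #.##.: next=#  (t=0,i=10, bit22=1)
  nb #.#.#: next=.  (t=6,i=15, bit21=0)
  nb #.#..: next=#  (t=0,i=13, bit20=1)
  nb #..##: next=#  (t=0,i=15, bit19=1)
  nb #..#.: next=#  (t=2,i=2, bit18=1)
  nb #...#: next=.  (t=1,i=17, bit17=0)
  nb #....: next=#  (t=0,i=3, bit16=1)
  nb .####: next=.  (t=0,i=17, bit15=0)
  nb .###.: next=.  (t=1,i=2, bit14=0)
  nb .##.#: next=#  (t=0,i=8, bit13=1)
  nb .##..: next=#  (t=6,i=0, bit12=1)
  nb .#.##: next=.  (t=6,i=16, bit11=0)
  nb .#.#.: next=.  (t=2,i=4, bit10=0)
  nb .#..#: next=#  (t=0,i=14, bit9=1)
  nb .#...: next=#  (t=2,i=6, bit8=1)
  nb ..###: next=.  (t=0,i=16, bit7=0)
  nb ..##.: next=#  (t=0,i=7, bit6=1)
  nb ..#.#: next=#  (t=2,i=3, bit5=1)
  nb ..#..: next=.  (t=5,i=16, bit4=0)
  nb ...##: next=#  (t=0,i=6, bit3=1)
  nb ...#.: next=#  (t=5,i=15, bit2=1)
  nb ....#: next=.  (t=0,i=5, bit1=0)
  nb .....: next=.  (t=0,i=4, bit0=0)
  bits 10010101010111010011001101101100 = 2505913196

2505913196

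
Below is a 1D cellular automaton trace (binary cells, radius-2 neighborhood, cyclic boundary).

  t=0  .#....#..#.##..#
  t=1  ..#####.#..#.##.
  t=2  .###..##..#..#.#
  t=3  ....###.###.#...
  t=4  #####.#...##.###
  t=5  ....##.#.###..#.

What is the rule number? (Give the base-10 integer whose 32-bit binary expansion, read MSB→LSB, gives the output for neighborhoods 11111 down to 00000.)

  #####|.  b31=0 t=1,i=4
  ####.|.  b30=0 t=1,i=5
  ###.#|#  b29=1 t=1,i=6
  ###..|.  b28=0 t=2,i=3
  ##.##|.  b27=0 t=3,i=7
  ##.#.|#  b26=1 t=1,i=7
  ##..#|#  b25=1 t=0,i=13
  ##...|#  b24=1 t=1,i=15
  #.###|.  b23=0 t=2,i=1
  #.##.|#  b22=1 t=0,i=11
  #.#.#|.  b21=0 t=2,i=15
  #.#..|.  b20=0 t=0,i=1
  #..##|#  b19=1 t=2,i=5
  #..#.|#  b18=1 t=0,i=8
  #...#|.  b17=0 t=1,i=0
  #....|#  b16=1 t=0,i=3
  .####|#  b15=1 t=1,i=3
  .###.|.  b14=0 t=2,i=2
  .##.#|#  b13=1 t=4,i=11
  .##..|.  b12=0 t=0,i=12
  .#.##|.  b11=0 t=0,i=10
  .#.#.|.  b10=0 t=0,i=0
  .#..#|.  b9=0 t=0,i=7
  .#...|#  b8=1 t=0,i=2
  ..###|#  b7=1 t=1,i=2
  ..##.|#  b6=1 t=2,i=6
  ..#.#|.  b5=0 t=0,i=9
  ..#..|#  b4=1 t=0,i=6
  ...##|#  b3=1 t=1,i=1
  ...#.|#  b2=1 t=0,i=5
  ....#|#  b1=1 t=0,i=4
  .....|#  b0=1 t=3,i=0
  bits 00100111010011011010000111011111 = 659399135

659399135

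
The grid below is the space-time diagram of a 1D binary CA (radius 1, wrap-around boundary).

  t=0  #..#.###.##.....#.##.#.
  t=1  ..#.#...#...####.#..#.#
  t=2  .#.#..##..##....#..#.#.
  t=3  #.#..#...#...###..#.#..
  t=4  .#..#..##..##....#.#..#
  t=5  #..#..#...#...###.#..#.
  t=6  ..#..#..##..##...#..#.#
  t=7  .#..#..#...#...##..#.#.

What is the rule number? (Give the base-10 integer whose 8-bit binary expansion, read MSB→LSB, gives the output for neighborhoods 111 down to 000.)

35

  ### -> .   bit 7 = 0  t=0,i=6
  ##. -> .   bit 6 = 0  t=0,i=7
  #.# -> #   bit 5 = 1  t=0,i=4
  #.. -> .   bit 4 = 0  t=0,i=1
  .## -> .   bit 3 = 0  t=0,i=5
  .#. -> .   bit 2 = 0  t=0,i=0
  ..# -> #   bit 1 = 1  t=0,i=2
  ... -> #   bit 0 = 1  t=0,i=12
  bits 00100011 = 35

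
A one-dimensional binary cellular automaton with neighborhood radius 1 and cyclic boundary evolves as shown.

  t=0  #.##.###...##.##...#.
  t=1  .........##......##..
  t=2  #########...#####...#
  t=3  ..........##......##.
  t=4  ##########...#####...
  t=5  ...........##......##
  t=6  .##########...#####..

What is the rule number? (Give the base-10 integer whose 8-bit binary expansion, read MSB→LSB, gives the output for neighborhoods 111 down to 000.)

3

  [7] ### => .  t=0,i=6
  [6] ##. => .  t=0,i=3
  [5] #.# => .  t=0,i=1
  [4] #.. => .  t=0,i=8
  [3] .## => .  t=0,i=2
  [2] .#. => .  t=0,i=0
  [1] ..# => #  t=0,i=10
  [0] ... => #  t=0,i=9
  bits 00000011 = 3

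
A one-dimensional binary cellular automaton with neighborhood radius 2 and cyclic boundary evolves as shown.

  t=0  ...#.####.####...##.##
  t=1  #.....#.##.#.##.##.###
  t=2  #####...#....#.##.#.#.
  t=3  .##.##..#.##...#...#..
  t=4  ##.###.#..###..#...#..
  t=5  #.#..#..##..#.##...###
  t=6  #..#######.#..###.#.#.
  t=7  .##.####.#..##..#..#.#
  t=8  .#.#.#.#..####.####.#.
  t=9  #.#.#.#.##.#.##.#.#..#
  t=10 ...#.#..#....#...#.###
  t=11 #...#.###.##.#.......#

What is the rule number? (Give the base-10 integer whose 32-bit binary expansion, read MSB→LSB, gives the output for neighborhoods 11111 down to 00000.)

  #####|#  b31=1 t=2,i=2
  ####.|.  b30=0 t=0,i=7
  ###.#|#  b29=1 t=0,i=8
  ###..|#  b28=1 t=0,i=13
  ##.##|#  b27=1 t=0,i=9
  ##.#.|.  b26=0 t=1,i=10
  ##..#|.  b25=0 t=3,i=6
  ##...|#  b24=1 t=0,i=0
  #.###|.  b23=0 t=0,i=5
  #.##.|#  b22=1 t=0,i=20
  #.#.#|.  b21=0 t=1,i=11
  #.#..|.  b20=0 t=4,i=7
  #..##|#  b19=1 t=4,i=9
  #..#.|#  b18=1 t=3,i=7
  #...#|.  b17=0 t=0,i=1
  #....|#  b16=1 t=1,i=2
  .####|#  b15=1 t=0,i=6
  .###.|.  b14=0 t=4,i=4
  .##.#|.  b13=0 t=0,i=18
  .##..|#  b12=1 t=0,i=21
  .#.##|.  b11=0 t=0,i=4
  .#.#.|#  b10=1 t=2,i=19
  .#..#|#  b9=1 t=4,i=8
  .#...|.  b8=0 t=2,i=9
  ..###|.  b7=0 t=4,i=10
  ..##.|#  b6=1 t=0,i=17
  ..#.#|.  b5=0 t=0,i=3
  ..#..|#  b4=1 t=2,i=8
  ...##|#  b3=1 t=0,i=16
  ...#.|.  b2=0 t=0,i=2
  ....#|#  b1=1 t=1,i=4
  .....|#  b0=1 t=1,i=3
  bits 10111001010011011001011001011011 = 3108869723

3108869723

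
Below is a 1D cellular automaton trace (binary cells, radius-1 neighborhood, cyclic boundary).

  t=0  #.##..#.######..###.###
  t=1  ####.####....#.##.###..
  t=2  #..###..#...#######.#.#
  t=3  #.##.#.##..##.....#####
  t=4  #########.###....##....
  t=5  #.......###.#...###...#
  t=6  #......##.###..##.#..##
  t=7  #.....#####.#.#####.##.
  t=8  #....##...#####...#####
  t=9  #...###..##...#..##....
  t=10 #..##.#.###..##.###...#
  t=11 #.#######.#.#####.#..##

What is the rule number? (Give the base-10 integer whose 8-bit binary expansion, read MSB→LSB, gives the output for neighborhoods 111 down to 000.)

110

  ###|.  b7=0 t=0,i=9
  ##.|#  b6=1 t=0,i=0
  #.#|#  b5=1 t=0,i=1
  #..|.  b4=0 t=0,i=4
  .##|#  b3=1 t=0,i=2
  .#.|#  b2=1 t=0,i=6
  ..#|#  b1=1 t=0,i=5
  ...|.  b0=0 t=1,i=10
  bits 01101110 = 110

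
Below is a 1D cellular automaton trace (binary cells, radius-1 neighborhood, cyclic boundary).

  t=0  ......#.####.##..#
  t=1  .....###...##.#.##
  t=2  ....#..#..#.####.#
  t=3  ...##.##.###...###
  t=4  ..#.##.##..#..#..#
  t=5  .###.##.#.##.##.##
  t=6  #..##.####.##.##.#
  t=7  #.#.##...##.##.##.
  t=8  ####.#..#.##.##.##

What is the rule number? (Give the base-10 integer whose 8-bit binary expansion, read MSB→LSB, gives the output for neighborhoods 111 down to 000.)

102

  nb ###: next=.  (t=0,i=9, bit7=0)
  nb ##.: next=#  (t=0,i=11, bit6=1)
  nb #.#: next=#  (t=0,i=7, bit5=1)
  nb #..: next=.  (t=0,i=0, bit4=0)
  nb .##: next=.  (t=0,i=8, bit3=0)
  nb .#.: next=#  (t=0,i=6, bit2=1)
  nb ..#: next=#  (t=0,i=5, bit1=1)
  nb ...: next=.  (t=0,i=1, bit0=0)
  bits 01100110 = 102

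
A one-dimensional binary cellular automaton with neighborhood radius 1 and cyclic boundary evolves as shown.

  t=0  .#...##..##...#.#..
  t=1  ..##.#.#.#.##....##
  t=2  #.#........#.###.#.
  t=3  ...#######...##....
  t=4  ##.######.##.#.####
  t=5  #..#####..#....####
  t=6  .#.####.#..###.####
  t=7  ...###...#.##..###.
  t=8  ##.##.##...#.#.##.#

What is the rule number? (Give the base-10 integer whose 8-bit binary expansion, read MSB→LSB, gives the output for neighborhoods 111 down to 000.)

153

  [7] ### => #  t=2,i=14
  [6] ##. => .  t=0,i=6
  [5] #.# => .  t=0,i=15
  [4] #.. => #  t=0,i=2
  [3] .## => #  t=0,i=5
  [2] .#. => .  t=0,i=1
  [1] ..# => .  t=0,i=0
  [0] ... => #  t=0,i=3
  bits 10011001 = 153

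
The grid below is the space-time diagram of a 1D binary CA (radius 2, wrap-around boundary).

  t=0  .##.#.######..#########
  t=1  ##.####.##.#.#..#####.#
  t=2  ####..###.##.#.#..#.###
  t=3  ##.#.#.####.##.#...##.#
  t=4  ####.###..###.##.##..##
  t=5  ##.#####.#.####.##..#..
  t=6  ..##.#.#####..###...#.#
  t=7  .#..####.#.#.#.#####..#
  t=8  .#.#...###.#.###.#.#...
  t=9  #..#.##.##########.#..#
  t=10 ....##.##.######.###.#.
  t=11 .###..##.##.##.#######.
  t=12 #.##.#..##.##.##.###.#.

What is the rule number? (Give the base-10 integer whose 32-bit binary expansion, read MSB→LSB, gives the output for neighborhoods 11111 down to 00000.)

3187296287

  ##### -> #   bit 31 = 1  t=0,i=8
  ####. -> .   bit 30 = 0  t=0,i=10
  ###.# -> #   bit 29 = 1  t=0,i=22
  ###.. -> #   bit 28 = 1  t=0,i=11
  ##.## -> #   bit 27 = 1  t=0,i=0
  ##.#. -> #   bit 26 = 1  t=0,i=3
  ##..# -> .   bit 25 = 0  t=0,i=12
  ##... -> #   bit 24 = 1  t=6,i=17
  #.### -> #   bit 23 = 1  t=0,i=6
  #.##. -> #   bit 22 = 1  t=0,i=1
  #.#.# -> #   bit 21 = 1  t=0,i=4
  #.#.. -> #   bit 20 = 1  t=1,i=13
  #..## -> #   bit 19 = 1  t=0,i=13
  #..#. -> .   bit 18 = 0  t=2,i=17
  #...# -> #   bit 17 = 1  t=3,i=17
  #.... -> .   bit 16 = 0  t=8,i=21
  .#### -> .   bit 15 = 0  t=0,i=7
  .###. -> #   bit 14 = 1  t=1,i=0
  .##.# -> .   bit 13 = 0  t=0,i=2
  .##.. -> .   bit 12 = 0  t=4,i=18
  .#.## -> #   bit 11 = 1  t=0,i=5
  .#.#. -> .   bit 10 = 0  t=1,i=12
  .#..# -> .   bit 9 = 0  t=1,i=14
  .#... -> .   bit 8 = 0  t=3,i=16
  ..### -> .   bit 7 = 0  t=0,i=14
  ..##. -> .   bit 6 = 0  t=3,i=19
  ..#.# -> .   bit 5 = 0  t=2,i=18
  ..#.. -> #   bit 4 = 1  t=5,i=20
  ...## -> #   bit 3 = 1  t=3,i=18
  ...#. -> #   bit 2 = 1  t=6,i=19
  ....# -> #   bit 1 = 1  t=8,i=22
  ..... -> #   bit 0 = 1  t=10,i=1
  bits 10111101111110100100100000011111 = 3187296287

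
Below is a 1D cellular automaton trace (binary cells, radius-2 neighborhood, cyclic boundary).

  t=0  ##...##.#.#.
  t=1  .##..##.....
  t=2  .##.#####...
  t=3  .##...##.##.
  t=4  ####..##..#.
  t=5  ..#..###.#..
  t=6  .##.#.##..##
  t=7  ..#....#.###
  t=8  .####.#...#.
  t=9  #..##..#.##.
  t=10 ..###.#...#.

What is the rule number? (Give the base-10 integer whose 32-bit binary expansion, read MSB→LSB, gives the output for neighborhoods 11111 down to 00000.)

3775754580

  #####|#  b31=1 t=2,i=6
  ####.|#  b30=1 t=2,i=7
  ###.#|#  b29=1 t=5,i=7
  ###..|.  b28=0 t=2,i=8
  ##.##|.  b27=0 t=2,i=3
  ##.#.|.  b26=0 t=0,i=7
  ##..#|.  b25=0 t=1,i=3
  ##...|#  b24=1 t=0,i=2
  #.###|.  b23=0 t=2,i=4
  #.##.|.  b22=0 t=0,i=0
  #.#.#|.  b21=0 t=0,i=8
  #.#..|.  b20=0 t=5,i=9
  #..##|#  b19=1 t=1,i=4
  #..#.|#  b18=1 t=4,i=9
  #...#|.  b17=0 t=0,i=3
  #....|#  b16=1 t=1,i=8
  .####|.  b15=0 t=2,i=5
  .###.|#  b14=1 t=5,i=6
  .##.#|#  b13=1 t=0,i=6
  .##..|#  b12=1 t=0,i=1
  .#.##|.  b11=0 t=0,i=11
  .#.#.|.  b10=0 t=0,i=9
  .#..#|.  b9=0 t=5,i=3
  .#...|#  b8=1 t=5,i=10
  ..###|.  b7=0 t=5,i=5
  ..##.|#  b6=1 t=0,i=5
  ..#.#|.  b5=0 t=4,i=10
  ..#..|#  b4=1 t=5,i=2
  ...##|.  b3=0 t=0,i=4
  ...#.|#  b2=1 t=5,i=1
  ....#|.  b1=0 t=1,i=11
  .....|.  b0=0 t=1,i=9
  bits 11100001000011010111000101010100 = 3775754580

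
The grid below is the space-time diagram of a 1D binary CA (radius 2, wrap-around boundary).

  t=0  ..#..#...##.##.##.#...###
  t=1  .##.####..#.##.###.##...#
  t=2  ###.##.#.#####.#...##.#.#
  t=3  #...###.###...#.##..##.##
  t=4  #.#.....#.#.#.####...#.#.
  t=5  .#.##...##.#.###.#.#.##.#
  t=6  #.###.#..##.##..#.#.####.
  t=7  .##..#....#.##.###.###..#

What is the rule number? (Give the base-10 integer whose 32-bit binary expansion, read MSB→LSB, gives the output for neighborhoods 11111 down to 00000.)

348634416

  #####|.  b31=0 t=2,i=11
  ####.|.  b30=0 t=1,i=6
  ###.#|.  b29=0 t=1,i=17
  ###..|#  b28=1 t=0,i=24
  ##.##|.  b27=0 t=0,i=11
  ##.#.|#  b26=1 t=0,i=17
  ##..#|.  b25=0 t=0,i=0
  ##...|.  b24=0 t=1,i=21
  #.###|#  b23=1 t=1,i=4
  #.##.|#  b22=1 t=0,i=12
  #.#.#|.  b21=0 t=2,i=7
  #.#..|.  b20=0 t=0,i=18
  #..##|.  b19=0 t=3,i=19
  #..#.|#  b18=1 t=0,i=1
  #...#|#  b17=1 t=0,i=7
  #....|#  b16=1 t=4,i=4
  .####|#  b15=1 t=1,i=5
  .###.|.  b14=0 t=0,i=23
  .##.#|#  b13=1 t=0,i=10
  .##..|#  b12=1 t=1,i=20
  .#.##|#  b11=1 t=1,i=0
  .#.#.|#  b10=1 t=4,i=1
  .#..#|.  b9=0 t=0,i=3
  .#...|#  b8=1 t=0,i=6
  ..###|.  b7=0 t=0,i=22
  ..##.|.  b6=0 t=0,i=9
  ..#.#|#  b5=1 t=1,i=10
  ..#..|#  b4=1 t=0,i=2
  ...##|.  b3=0 t=0,i=8
  ...#.|.  b2=0 t=1,i=23
  ....#|.  b1=0 t=4,i=6
  .....|.  b0=0 t=4,i=5
  bits 00010100110001111011110100110000 = 348634416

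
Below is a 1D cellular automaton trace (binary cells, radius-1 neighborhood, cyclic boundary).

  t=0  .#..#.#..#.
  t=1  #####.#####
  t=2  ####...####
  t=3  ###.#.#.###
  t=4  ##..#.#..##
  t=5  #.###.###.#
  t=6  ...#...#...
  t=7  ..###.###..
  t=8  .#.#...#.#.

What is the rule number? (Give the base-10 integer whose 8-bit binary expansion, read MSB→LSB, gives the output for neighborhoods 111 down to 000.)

  ### -> #   bit 7 = 1  t=1,i=0
  ##. -> .   bit 6 = 0  t=1,i=4
  #.# -> .   bit 5 = 0  t=0,i=5
  #.. -> #   bit 4 = 1  t=0,i=2
  .## -> .   bit 3 = 0  t=1,i=6
  .#. -> #   bit 2 = 1  t=0,i=1
  ..# -> #   bit 1 = 1  t=0,i=0
  ... -> .   bit 0 = 0  t=2,i=5
  bits 10010110 = 150

150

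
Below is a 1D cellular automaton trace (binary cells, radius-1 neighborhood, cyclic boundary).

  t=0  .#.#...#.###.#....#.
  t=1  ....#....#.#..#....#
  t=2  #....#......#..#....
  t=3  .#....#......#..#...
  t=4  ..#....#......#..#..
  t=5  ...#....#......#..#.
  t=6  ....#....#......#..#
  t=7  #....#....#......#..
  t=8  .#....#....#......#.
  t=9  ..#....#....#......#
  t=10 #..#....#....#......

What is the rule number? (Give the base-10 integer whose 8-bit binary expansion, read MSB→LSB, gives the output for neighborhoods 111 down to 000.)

  [7] ### => .  t=0,i=10
  [6] ##. => #  t=0,i=11
  [5] #.# => .  t=0,i=2
  [4] #.. => #  t=0,i=4
  [3] .## => #  t=0,i=9
  [2] .#. => .  t=0,i=1
  [1] ..# => .  t=0,i=0
  [0] ... => .  t=0,i=5
  bits 01011000 = 88

88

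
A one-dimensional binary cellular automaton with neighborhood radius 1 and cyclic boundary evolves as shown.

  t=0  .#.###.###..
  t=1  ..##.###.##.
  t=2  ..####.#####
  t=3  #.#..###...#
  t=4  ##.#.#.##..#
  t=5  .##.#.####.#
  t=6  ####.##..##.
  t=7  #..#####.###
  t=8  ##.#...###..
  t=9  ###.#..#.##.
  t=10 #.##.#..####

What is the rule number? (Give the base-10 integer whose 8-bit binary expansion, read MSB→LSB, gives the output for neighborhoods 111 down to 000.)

120

  [7] ### => .  t=0,i=4
  [6] ##. => #  t=0,i=5
  [5] #.# => #  t=0,i=2
  [4] #.. => #  t=0,i=10
  [3] .## => #  t=0,i=3
  [2] .#. => .  t=0,i=1
  [1] ..# => .  t=0,i=0
  [0] ... => .  t=0,i=11
  bits 01111000 = 120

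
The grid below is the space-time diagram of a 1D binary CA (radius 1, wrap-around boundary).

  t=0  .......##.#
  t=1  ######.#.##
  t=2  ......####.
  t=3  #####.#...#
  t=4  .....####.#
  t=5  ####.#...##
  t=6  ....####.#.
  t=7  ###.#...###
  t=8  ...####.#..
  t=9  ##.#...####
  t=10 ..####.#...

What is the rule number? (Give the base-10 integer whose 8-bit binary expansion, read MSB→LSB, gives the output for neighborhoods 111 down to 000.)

61

  ###|.  b7=0 t=1,i=0
  ##.|.  b6=0 t=0,i=8
  #.#|#  b5=1 t=0,i=9
  #..|#  b4=1 t=0,i=0
  .##|#  b3=1 t=0,i=7
  .#.|#  b2=1 t=0,i=10
  ..#|.  b1=0 t=0,i=6
  ...|#  b0=1 t=0,i=1
  bits 00111101 = 61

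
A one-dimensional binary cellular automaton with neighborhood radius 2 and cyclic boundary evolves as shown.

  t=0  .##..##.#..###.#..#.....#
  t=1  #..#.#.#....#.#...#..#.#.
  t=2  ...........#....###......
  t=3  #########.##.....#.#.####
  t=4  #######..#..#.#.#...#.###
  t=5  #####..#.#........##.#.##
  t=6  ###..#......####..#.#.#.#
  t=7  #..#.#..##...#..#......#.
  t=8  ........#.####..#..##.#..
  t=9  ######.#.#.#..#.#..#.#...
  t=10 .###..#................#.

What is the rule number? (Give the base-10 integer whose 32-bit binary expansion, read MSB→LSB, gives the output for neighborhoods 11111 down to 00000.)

2399324245

  #####|#  b31=1 t=3,i=0
  ####.|.  b30=0 t=3,i=7
  ###.#|.  b29=0 t=0,i=13
  ###..|.  b28=0 t=2,i=18
  ##.##|#  b27=1 t=3,i=9
  ##.#.|#  b26=1 t=0,i=7
  ##..#|#  b25=1 t=0,i=3
  ##...|#  b24=1 t=2,i=19
  #.###|.  b23=0 t=3,i=21
  #.##.|.  b22=0 t=0,i=1
  #.#.#|.  b21=0 t=1,i=5
  #.#..|.  b20=0 t=0,i=8
  #..##|.  b19=0 t=0,i=4
  #..#.|.  b18=0 t=0,i=17
  #...#|#  b17=1 t=1,i=16
  #....|.  b16=0 t=0,i=20
  .####|#  b15=1 t=3,i=22
  .###.|#  b14=1 t=0,i=12
  .##.#|.  b13=0 t=0,i=6
  .##..|.  b12=0 t=0,i=2
  .#.##|#  b11=1 t=0,i=0
  .#.#.|.  b10=0 t=1,i=4
  .#..#|.  b9=0 t=0,i=9
  .#...|.  b8=0 t=0,i=19
  ..###|.  b7=0 t=0,i=11
  ..##.|#  b6=1 t=0,i=5
  ..#.#|.  b5=0 t=0,i=24
  ..#..|#  b4=1 t=0,i=18
  ...##|.  b3=0 t=2,i=15
  ...#.|#  b2=1 t=0,i=23
  ....#|.  b1=0 t=0,i=22
  .....|#  b0=1 t=0,i=21
  bits 10001111000000101100100001010101 = 2399324245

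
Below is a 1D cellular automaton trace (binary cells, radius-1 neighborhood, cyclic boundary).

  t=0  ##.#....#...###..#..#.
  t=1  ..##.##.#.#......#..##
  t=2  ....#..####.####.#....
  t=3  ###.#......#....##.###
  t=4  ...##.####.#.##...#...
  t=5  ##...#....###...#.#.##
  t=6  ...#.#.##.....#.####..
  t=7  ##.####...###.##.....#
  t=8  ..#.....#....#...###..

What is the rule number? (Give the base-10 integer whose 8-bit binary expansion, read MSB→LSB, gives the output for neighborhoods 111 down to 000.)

  ###|.  b7=0 t=0,i=13
  ##.|.  b6=0 t=0,i=1
  #.#|#  b5=1 t=0,i=2
  #..|.  b4=0 t=0,i=4
  .##|.  b3=0 t=0,i=0
  .#.|#  b2=1 t=0,i=3
  ..#|.  b1=0 t=0,i=7
  ...|#  b0=1 t=0,i=5
  bits 00100101 = 37

37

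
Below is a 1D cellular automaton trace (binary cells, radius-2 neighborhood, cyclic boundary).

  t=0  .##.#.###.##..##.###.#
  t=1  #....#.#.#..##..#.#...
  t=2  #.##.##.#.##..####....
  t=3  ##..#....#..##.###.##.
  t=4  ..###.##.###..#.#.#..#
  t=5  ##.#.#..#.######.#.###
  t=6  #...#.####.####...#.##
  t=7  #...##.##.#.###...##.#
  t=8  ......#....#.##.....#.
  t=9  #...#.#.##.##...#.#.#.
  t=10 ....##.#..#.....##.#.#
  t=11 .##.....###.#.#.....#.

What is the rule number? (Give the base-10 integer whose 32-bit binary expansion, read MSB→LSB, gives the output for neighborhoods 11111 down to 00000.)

  ##### -> #   bit 31 = 1  t=5,i=12
  ####. -> #   bit 30 = 1  t=2,i=16
  ###.# -> .   bit 29 = 0  t=0,i=8
  ###.. -> #   bit 28 = 1  t=2,i=17
  ##.## -> #   bit 27 = 1  t=0,i=9
  ##.#. -> .   bit 26 = 0  t=0,i=3
  ##..# -> #   bit 25 = 1  t=0,i=12
  ##... -> .   bit 24 = 0  t=2,i=18
  #.### -> .   bit 23 = 0  t=0,i=6
  #.##. -> .   bit 22 = 0  t=0,i=1
  #.#.# -> .   bit 21 = 0  t=0,i=4
  #.#.. -> .   bit 20 = 0  t=1,i=9
  #..## -> #   bit 19 = 1  t=0,i=13
  #..#. -> #   bit 18 = 1  t=1,i=15
  #...# -> .   bit 17 = 0  t=1,i=20
  #.... -> #   bit 16 = 1  t=1,i=2
  .#### -> #   bit 15 = 1  t=2,i=15
  .###. -> #   bit 14 = 1  t=0,i=7
  .##.# -> .   bit 13 = 0  t=0,i=2
  .##.. -> .   bit 12 = 0  t=0,i=11
  .#.## -> #   bit 11 = 1  t=0,i=0
  .#.#. -> #   bit 10 = 1  t=1,i=6
  .#..# -> #   bit 9 = 1  t=1,i=10
  .#... -> .   bit 8 = 0  t=1,i=1
  ..### -> .   bit 7 = 0  t=2,i=14
  ..##. -> .   bit 6 = 0  t=0,i=14
  ..#.# -> #   bit 5 = 1  t=1,i=5
  ..#.. -> #   bit 4 = 1  t=1,i=0
  ...## -> .   bit 3 = 0  t=7,i=3
  ...#. -> .   bit 2 = 0  t=1,i=4
  ....# -> #   bit 1 = 1  t=1,i=3
  ..... -> .   bit 0 = 0  t=8,i=1
  bits 11011010000011011100111000110010 = 3658337842

3658337842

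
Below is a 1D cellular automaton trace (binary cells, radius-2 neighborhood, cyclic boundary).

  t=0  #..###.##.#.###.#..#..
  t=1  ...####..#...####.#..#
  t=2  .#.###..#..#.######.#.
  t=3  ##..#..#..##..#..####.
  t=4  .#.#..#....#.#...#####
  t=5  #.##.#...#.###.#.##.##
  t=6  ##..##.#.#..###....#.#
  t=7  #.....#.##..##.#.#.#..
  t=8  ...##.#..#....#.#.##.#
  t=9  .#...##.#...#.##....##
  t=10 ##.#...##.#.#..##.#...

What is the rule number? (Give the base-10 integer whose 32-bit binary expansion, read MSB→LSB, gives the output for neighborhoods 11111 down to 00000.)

  #####|.  b31=0 t=2,i=15
  ####.|#  b30=1 t=1,i=5
  ###.#|#  b29=1 t=0,i=5
  ###..|.  b28=0 t=1,i=6
  ##.##|#  b27=1 t=0,i=6
  ##.#.|#  b26=1 t=0,i=9
  ##..#|.  b25=0 t=1,i=7
  ##...|#  b24=1 t=6,i=15
  #.###|.  b23=0 t=0,i=12
  #.##.|.  b22=0 t=0,i=7
  #.#.#|.  b21=0 t=0,i=10
  #.#..|#  b20=1 t=0,i=16
  #..##|.  b19=0 t=0,i=2
  #..#.|#  b18=1 t=0,i=18
  #...#|#  b17=1 t=1,i=1
  #....|.  b16=0 t=4,i=8
  .####|#  b15=1 t=1,i=4
  .###.|#  b14=1 t=0,i=4
  .##.#|.  b13=0 t=0,i=8
  .##..|#  b12=1 t=3,i=1
  .#.##|.  b11=0 t=0,i=11
  .#.#.|#  b10=1 t=4,i=2
  .#..#|.  b9=0 t=0,i=1
  .#...|.  b8=0 t=1,i=0
  ..###|#  b7=1 t=0,i=3
  ..##.|.  b6=0 t=3,i=10
  ..#.#|#  b5=1 t=2,i=1
  ..#..|.  b4=0 t=0,i=0
  ...##|.  b3=0 t=1,i=2
  ...#.|.  b2=0 t=4,i=10
  ....#|#  b1=1 t=4,i=9
  .....|#  b0=1 t=7,i=3
  bits 01101101000101101101010010100011 = 1830212771

1830212771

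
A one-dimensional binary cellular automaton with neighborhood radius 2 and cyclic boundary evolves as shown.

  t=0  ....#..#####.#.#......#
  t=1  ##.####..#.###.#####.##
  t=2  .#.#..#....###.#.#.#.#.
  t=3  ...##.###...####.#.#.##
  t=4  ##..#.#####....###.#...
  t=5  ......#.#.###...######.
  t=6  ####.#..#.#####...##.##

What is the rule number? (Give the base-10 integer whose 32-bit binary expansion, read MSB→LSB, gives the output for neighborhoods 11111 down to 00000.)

3048956693

  ##### -> #   bit 31 = 1  t=0,i=9
  ####. -> .   bit 30 = 0  t=0,i=10
  ###.# -> #   bit 29 = 1  t=0,i=11
  ###.. -> #   bit 28 = 1  t=1,i=6
  ##.## -> .   bit 27 = 0  t=1,i=2
  ##.#. -> #   bit 26 = 1  t=0,i=12
  ##..# -> .   bit 25 = 0  t=1,i=7
  ##... -> #   bit 24 = 1  t=3,i=0
  #.### -> #   bit 23 = 1  t=1,i=3
  #.##. -> .   bit 22 = 0  t=3,i=21
  #.#.# -> #   bit 21 = 1  t=0,i=13
  #.#.. -> #   bit 20 = 1  t=0,i=15
  #..## -> #   bit 19 = 1  t=0,i=6
  #..#. -> .   bit 18 = 0  t=1,i=8
  #...# -> #   bit 17 = 1  t=3,i=1
  #.... -> #   bit 16 = 1  t=0,i=1
  .#### -> .   bit 15 = 0  t=0,i=8
  .###. -> #   bit 14 = 1  t=1,i=12
  .##.# -> #   bit 13 = 1  t=3,i=4
  .##.. -> .   bit 12 = 0  t=3,i=22
  .#.## -> .   bit 11 = 0  t=1,i=10
  .#.#. -> .   bit 10 = 0  t=0,i=14
  .#..# -> #   bit 9 = 1  t=0,i=5
  .#... -> #   bit 8 = 1  t=0,i=0
  ..### -> .   bit 7 = 0  t=0,i=7
  ..##. -> .   bit 6 = 0  t=3,i=3
  ..#.# -> .   bit 5 = 0  t=1,i=9
  ..#.. -> #   bit 4 = 1  t=0,i=4
  ...## -> .   bit 3 = 0  t=2,i=10
  ...#. -> #   bit 2 = 1  t=0,i=3
  ....# -> .   bit 1 = 0  t=0,i=2
  ..... -> #   bit 0 = 1  t=0,i=18
  bits 10110101101110110110001100010101 = 3048956693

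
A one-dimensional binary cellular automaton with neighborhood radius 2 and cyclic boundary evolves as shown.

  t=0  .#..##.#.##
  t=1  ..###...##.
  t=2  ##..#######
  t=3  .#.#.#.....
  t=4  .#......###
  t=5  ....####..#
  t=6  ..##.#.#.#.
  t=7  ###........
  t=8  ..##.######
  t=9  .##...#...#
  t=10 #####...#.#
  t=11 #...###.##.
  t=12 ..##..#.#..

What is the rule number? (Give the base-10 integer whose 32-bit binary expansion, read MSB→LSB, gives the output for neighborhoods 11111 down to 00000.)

  ##### -> .   bit 31 = 0  t=2,i=6
  ####. -> .   bit 30 = 0  t=2,i=0
  ###.# -> #   bit 29 = 1  t=4,i=10
  ###.. -> #   bit 28 = 1  t=1,i=4
  ##.## -> .   bit 27 = 0  t=8,i=4
  ##.#. -> .   bit 26 = 0  t=0,i=0
  ##..# -> .   bit 25 = 0  t=2,i=2
  ##... -> #   bit 24 = 1  t=1,i=5
  #.### -> .   bit 23 = 0  t=8,i=5
  #.##. -> #   bit 22 = 1  t=0,i=9
  #.#.# -> .   bit 21 = 0  t=0,i=7
  #.#.. -> .   bit 20 = 0  t=0,i=1
  #..## -> #   bit 19 = 1  t=0,i=3
  #..#. -> #   bit 18 = 1  t=5,i=9
  #...# -> #   bit 17 = 1  t=1,i=0
  #.... -> .   bit 16 = 0  t=3,i=7
  .#### -> #   bit 15 = 1  t=2,i=5
  .###. -> .   bit 14 = 0  t=1,i=3
  .##.# -> .   bit 13 = 0  t=0,i=5
  .##.. -> #   bit 12 = 1  t=1,i=9
  .#.## -> #   bit 11 = 1  t=0,i=8
  .#.#. -> .   bit 10 = 0  t=3,i=2
  .#..# -> #   bit 9 = 1  t=0,i=2
  .#... -> .   bit 8 = 0  t=3,i=6
  ..### -> .   bit 7 = 0  t=1,i=2
  ..##. -> #   bit 6 = 1  t=0,i=4
  ..#.# -> #   bit 5 = 1  t=3,i=1
  ..#.. -> .   bit 4 = 0  t=5,i=10
  ...## -> #   bit 3 = 1  t=1,i=1
  ...#. -> .   bit 2 = 0  t=3,i=0
  ....# -> #   bit 1 = 1  t=3,i=10
  ..... -> #   bit 0 = 1  t=3,i=8
  bits 00110001010011101001101001101011 = 827234923

827234923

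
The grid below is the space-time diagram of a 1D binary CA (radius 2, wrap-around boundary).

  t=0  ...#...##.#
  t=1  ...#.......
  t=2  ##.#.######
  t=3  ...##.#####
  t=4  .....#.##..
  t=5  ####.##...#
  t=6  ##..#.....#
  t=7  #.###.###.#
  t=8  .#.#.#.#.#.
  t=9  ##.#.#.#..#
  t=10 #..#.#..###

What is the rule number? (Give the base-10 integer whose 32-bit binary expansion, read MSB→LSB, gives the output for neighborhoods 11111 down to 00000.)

  nb #####: next=#  (t=2,i=7, bit31=1)
  nb ####.: next=.  (t=2,i=0, bit30=0)
  nb ###.#: next=.  (t=2,i=1, bit29=0)
  nb ###..: next=.  (t=3,i=10, bit28=0)
  nb ##.##: next=#  (t=3,i=5, bit27=1)
  nb ##.#.: next=.  (t=0,i=9, bit26=0)
  nb ##..#: next=#  (t=6,i=2, bit25=1)
  nb ##...: next=.  (t=3,i=0, bit24=0)
  nb #.###: next=.  (t=2,i=5, bit23=0)
  nb #.##.: next=.  (t=4,i=7, bit22=0)
  nb #.#.#: next=#  (t=2,i=3, bit21=1)
  nb #.#..: next=.  (t=0,i=10, bit20=0)
  nb #..##: next=#  (t=9,i=9, bit19=1)
  nb #..#.: next=#  (t=6,i=3, bit18=1)
  nb #...#: next=.  (t=0,i=1, bit17=0)
  nb #....: next=#  (t=1,i=5, bit16=1)
  nb .####: next=#  (t=2,i=6, bit15=1)
  nb .###.: next=#  (t=6,i=0, bit14=1)
  nb .##.#: next=.  (t=0,i=8, bit13=0)
  nb .##..: next=.  (t=4,i=8, bit12=0)
  nb .#.##: next=#  (t=2,i=4, bit11=1)
  nb .#.#.: next=.  (t=8,i=2, bit10=0)
  nb .#..#: next=#  (t=8,i=10, bit9=1)
  nb .#...: next=.  (t=0,i=0, bit8=0)
  nb ..###: next=#  (t=5,i=10, bit7=1)
  nb ..##.: next=.  (t=0,i=7, bit6=0)
  nb ..#.#: next=#  (t=4,i=5, bit5=1)
  nb ..#..: next=#  (t=0,i=3, bit4=1)
  nb ...##: next=.  (t=0,i=6, bit3=0)
  nb ...#.: next=.  (t=0,i=2, bit2=0)
  nb ....#: next=#  (t=1,i=1, bit1=1)
  nb .....: next=#  (t=1,i=0, bit0=1)
  bits 10001010001011011100101010110011 = 2318256819

2318256819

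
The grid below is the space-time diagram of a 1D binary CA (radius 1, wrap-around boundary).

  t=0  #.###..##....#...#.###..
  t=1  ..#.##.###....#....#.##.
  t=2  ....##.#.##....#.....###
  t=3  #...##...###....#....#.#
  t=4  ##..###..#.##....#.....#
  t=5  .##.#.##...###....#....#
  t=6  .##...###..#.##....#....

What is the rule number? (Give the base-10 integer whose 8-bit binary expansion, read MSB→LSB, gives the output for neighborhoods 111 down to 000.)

88

  nb ###: next=.  (t=0,i=3, bit7=0)
  nb ##.: next=#  (t=0,i=4, bit6=1)
  nb #.#: next=.  (t=0,i=1, bit5=0)
  nb #..: next=#  (t=0,i=5, bit4=1)
  nb .##: next=#  (t=0,i=2, bit3=1)
  nb .#.: next=.  (t=0,i=0, bit2=0)
  nb ..#: next=.  (t=0,i=6, bit1=0)
  nb ...: next=.  (t=0,i=10, bit0=0)
  bits 01011000 = 88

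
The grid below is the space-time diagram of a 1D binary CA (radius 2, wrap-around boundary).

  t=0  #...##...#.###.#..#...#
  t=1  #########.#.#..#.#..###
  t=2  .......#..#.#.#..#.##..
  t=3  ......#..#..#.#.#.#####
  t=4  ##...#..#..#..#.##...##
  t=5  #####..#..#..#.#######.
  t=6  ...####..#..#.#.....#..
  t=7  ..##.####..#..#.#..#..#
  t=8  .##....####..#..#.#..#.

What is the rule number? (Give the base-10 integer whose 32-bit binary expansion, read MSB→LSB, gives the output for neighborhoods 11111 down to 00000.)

1400854732

  #####|.  b31=0 t=1,i=0
  ####.|#  b30=1 t=1,i=7
  ###.#|.  b29=0 t=0,i=13
  ###..|#  b28=1 t=3,i=22
  ##.##|.  b27=0 t=5,i=22
  ##.#.|.  b26=0 t=0,i=14
  ##..#|#  b25=1 t=5,i=5
  ##...|#  b24=1 t=0,i=1
  #.###|.  b23=0 t=0,i=11
  #.##.|#  b22=1 t=2,i=19
  #.#.#|#  b21=1 t=1,i=10
  #.#..|#  b20=1 t=0,i=15
  #..##|#  b19=1 t=1,i=19
  #..#.|#  b18=1 t=0,i=17
  #...#|#  b17=1 t=0,i=2
  #....|#  b16=1 t=2,i=22
  .####|.  b15=0 t=1,i=21
  .###.|#  b14=1 t=0,i=12
  .##.#|.  b13=0 t=7,i=3
  .##..|#  b12=1 t=0,i=0
  .#.##|#  b11=1 t=0,i=10
  .#.#.|.  b10=0 t=1,i=11
  .#..#|.  b9=0 t=0,i=16
  .#...|.  b8=0 t=0,i=19
  ..###|#  b7=1 t=1,i=20
  ..##.|#  b6=1 t=0,i=4
  ..#.#|.  b5=0 t=0,i=9
  ..#..|.  b4=0 t=0,i=18
  ...##|#  b3=1 t=0,i=3
  ...#.|#  b2=1 t=0,i=8
  ....#|.  b1=0 t=2,i=5
  .....|.  b0=0 t=2,i=0
  bits 01010011011111110101100011001100 = 1400854732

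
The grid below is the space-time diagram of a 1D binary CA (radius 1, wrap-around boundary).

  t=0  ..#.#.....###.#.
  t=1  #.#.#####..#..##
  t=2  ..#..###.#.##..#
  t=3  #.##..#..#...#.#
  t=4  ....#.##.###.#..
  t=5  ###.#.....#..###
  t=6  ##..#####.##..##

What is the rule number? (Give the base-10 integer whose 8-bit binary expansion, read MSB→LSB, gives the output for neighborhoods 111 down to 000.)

149

  ### -> #   bit 7 = 1  t=0,i=11
  ##. -> .   bit 6 = 0  t=0,i=12
  #.# -> .   bit 5 = 0  t=0,i=3
  #.. -> #   bit 4 = 1  t=0,i=5
  .## -> .   bit 3 = 0  t=0,i=10
  .#. -> #   bit 2 = 1  t=0,i=2
  ..# -> .   bit 1 = 0  t=0,i=1
  ... -> #   bit 0 = 1  t=0,i=0
  bits 10010101 = 149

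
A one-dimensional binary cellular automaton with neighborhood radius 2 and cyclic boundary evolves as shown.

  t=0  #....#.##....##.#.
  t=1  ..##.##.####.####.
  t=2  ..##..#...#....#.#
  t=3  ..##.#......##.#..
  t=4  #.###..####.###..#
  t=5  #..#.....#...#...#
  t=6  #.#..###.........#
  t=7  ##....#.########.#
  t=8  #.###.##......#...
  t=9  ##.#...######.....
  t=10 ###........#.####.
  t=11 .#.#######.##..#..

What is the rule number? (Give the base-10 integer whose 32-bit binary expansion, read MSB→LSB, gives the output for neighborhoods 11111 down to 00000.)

  nb #####: next=.  (t=7,i=10, bit31=0)
  nb ####.: next=#  (t=1,i=10, bit30=1)
  nb ###.#: next=.  (t=1,i=11, bit29=0)
  nb ###..: next=.  (t=1,i=16, bit28=0)
  nb ##.##: next=.  (t=1,i=4, bit27=0)
  nb ##.#.: next=#  (t=0,i=15, bit26=1)
  nb ##..#: next=.  (t=2,i=4, bit25=0)
  nb ##...: next=#  (t=0,i=9, bit24=1)
  nb #.###: next=.  (t=1,i=8, bit23=0)
  nb #.##.: next=.  (t=0,i=7, bit22=0)
  nb #.#.#: next=#  (t=0,i=16, bit21=1)
  nb #.#..: next=.  (t=0,i=0, bit20=0)
  nb #..##: next=.  (t=2,i=1, bit19=0)
  nb #..#.: next=#  (t=2,i=5, bit18=1)
  nb #...#: next=.  (t=1,i=0, bit17=0)
  nb #....: next=#  (t=0,i=2, bit16=1)
  nb .####: next=.  (t=1,i=9, bit15=0)
  nb .###.: next=#  (t=4,i=3, bit14=1)
  nb .##.#: next=#  (t=0,i=14, bit13=1)
  nb .##..: next=#  (t=0,i=8, bit12=1)
  nb .#.##: next=#  (t=0,i=6, bit11=1)
  nb .#.#.: next=.  (t=0,i=17, bit10=0)
  nb .#..#: next=.  (t=2,i=0, bit9=0)
  nb .#...: next=.  (t=0,i=1, bit8=0)
  nb ..###: next=.  (t=4,i=7, bit7=0)
  nb ..##.: next=#  (t=0,i=13, bit6=1)
  nb ..#.#: next=#  (t=0,i=5, bit5=1)
  nb ..#..: next=.  (t=2,i=6, bit4=0)
  nb ...##: next=.  (t=0,i=12, bit3=0)
  nb ...#.: next=.  (t=0,i=4, bit2=0)
  nb ....#: next=#  (t=0,i=3, bit1=1)
  nb .....: next=#  (t=3,i=8, bit0=1)
  bits 01000101001001010111100001100011 = 1160083555

1160083555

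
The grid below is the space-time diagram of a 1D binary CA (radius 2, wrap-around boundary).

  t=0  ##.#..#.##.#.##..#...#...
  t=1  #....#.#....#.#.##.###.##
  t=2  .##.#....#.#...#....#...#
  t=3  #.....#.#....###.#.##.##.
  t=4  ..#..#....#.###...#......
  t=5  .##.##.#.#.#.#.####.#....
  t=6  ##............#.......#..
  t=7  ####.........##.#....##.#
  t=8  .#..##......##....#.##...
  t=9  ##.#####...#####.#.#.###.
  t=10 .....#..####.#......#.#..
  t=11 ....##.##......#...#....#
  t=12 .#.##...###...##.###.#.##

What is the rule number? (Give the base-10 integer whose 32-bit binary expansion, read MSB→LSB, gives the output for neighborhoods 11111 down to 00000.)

  ##### -> #   bit 31 = 1  t=7,i=1
  ####. -> .   bit 30 = 0  t=5,i=17
  ###.# -> .   bit 29 = 0  t=1,i=21
  ###.. -> .   bit 28 = 0  t=1,i=0
  ##.## -> .   bit 27 = 0  t=1,i=18
  ##.#. -> .   bit 26 = 0  t=0,i=2
  ##..# -> .   bit 25 = 0  t=0,i=15
  ##... -> #   bit 24 = 1  t=1,i=1
  #.### -> .   bit 23 = 0  t=1,i=19
  #.##. -> .   bit 22 = 0  t=0,i=8
  #.#.# -> .   bit 21 = 0  t=0,i=11
  #.#.. -> .   bit 20 = 0  t=0,i=3
  #..## -> #   bit 19 = 1  t=6,i=24
  #..#. -> #   bit 18 = 1  t=0,i=5
  #...# -> #   bit 17 = 1  t=0,i=19
  #.... -> #   bit 16 = 1  t=1,i=2
  .#### -> .   bit 15 = 0  t=5,i=16
  .###. -> #   bit 14 = 1  t=1,i=20
  .##.# -> .   bit 13 = 0  t=0,i=1
  .##.. -> #   bit 12 = 1  t=0,i=14
  .#.## -> #   bit 11 = 1  t=0,i=7
  .#.#. -> .   bit 10 = 0  t=1,i=6
  .#..# -> .   bit 9 = 0  t=0,i=4
  .#... -> .   bit 8 = 0  t=0,i=18
  ..### -> #   bit 7 = 1  t=3,i=13
  ..##. -> #   bit 6 = 1  t=0,i=0
  ..#.# -> .   bit 5 = 0  t=0,i=6
  ..#.. -> #   bit 4 = 1  t=0,i=17
  ...## -> #   bit 3 = 1  t=0,i=24
  ...#. -> #   bit 2 = 1  t=0,i=20
  ....# -> .   bit 1 = 0  t=1,i=3
  ..... -> .   bit 0 = 0  t=3,i=3
  bits 10000001000011110101100011011100 = 2165266652

2165266652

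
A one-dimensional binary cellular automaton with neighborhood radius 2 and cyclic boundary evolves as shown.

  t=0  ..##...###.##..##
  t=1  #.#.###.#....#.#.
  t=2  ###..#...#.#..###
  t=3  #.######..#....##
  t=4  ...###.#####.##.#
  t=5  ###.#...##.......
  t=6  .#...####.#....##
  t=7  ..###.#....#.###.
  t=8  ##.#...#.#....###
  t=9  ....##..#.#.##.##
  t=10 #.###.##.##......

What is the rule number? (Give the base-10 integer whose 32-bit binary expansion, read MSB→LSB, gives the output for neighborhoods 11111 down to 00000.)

  [31] ##### => #  t=2,i=0
  [30] ####. => .  t=2,i=1
  [29] ###.# => .  t=0,i=9
  [28] ###.. => #  t=2,i=2
  [27] ##.## => .  t=0,i=10
  [26] ##.#. => .  t=1,i=7
  [25] ##..# => #  t=0,i=0
  [24] ##... => #  t=0,i=4
  [23] #.### => .  t=1,i=4
  [22] #.##. => .  t=0,i=11
  [21] #.#.# => #  t=1,i=0
  [20] #.#.. => .  t=1,i=8
  [19] #..## => .  t=0,i=1
  [18] #..#. => #  t=2,i=4
  [17] #...# => #  t=0,i=5
  [16] #.... => .  t=1,i=10
  [15] .#### => #  t=2,i=15
  [14] .###. => #  t=0,i=8
  [13] .##.# => .  t=4,i=14
  [12] .##.. => .  t=0,i=3
  [11] .#.## => .  t=1,i=3
  [10] .#.#. => #  t=1,i=1
  [9] .#..# => .  t=2,i=12
  [8] .#... => #  t=1,i=9
  [7] ..### => .  t=0,i=7
  [6] ..##. => #  t=0,i=2
  [5] ..#.# => .  t=1,i=13
  [4] ..#.. => #  t=2,i=5
  [3] ...## => #  t=0,i=6
  [2] ...#. => .  t=1,i=12
  [1] ....# => #  t=1,i=11
  [0] ..... => .  t=5,i=12
  bits 10010011001001101100010101011010 = 2468791642

2468791642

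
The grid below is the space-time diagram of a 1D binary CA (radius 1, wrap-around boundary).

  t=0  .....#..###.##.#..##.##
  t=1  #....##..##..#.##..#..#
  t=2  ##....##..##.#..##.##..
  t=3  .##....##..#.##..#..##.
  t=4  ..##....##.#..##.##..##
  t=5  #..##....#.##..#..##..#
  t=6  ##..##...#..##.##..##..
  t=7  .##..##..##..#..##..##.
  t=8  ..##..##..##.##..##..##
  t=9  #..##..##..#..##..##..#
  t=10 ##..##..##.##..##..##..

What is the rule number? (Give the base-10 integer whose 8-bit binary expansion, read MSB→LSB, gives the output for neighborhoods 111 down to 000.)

212

  nb ###: next=#  (t=0,i=9, bit7=1)
  nb ##.: next=#  (t=0,i=10, bit6=1)
  nb #.#: next=.  (t=0,i=11, bit5=0)
  nb #..: next=#  (t=0,i=0, bit4=1)
  nb .##: next=.  (t=0,i=8, bit3=0)
  nb .#.: next=#  (t=0,i=5, bit2=1)
  nb ..#: next=.  (t=0,i=4, bit1=0)
  nb ...: next=.  (t=0,i=1, bit0=0)
  bits 11010100 = 212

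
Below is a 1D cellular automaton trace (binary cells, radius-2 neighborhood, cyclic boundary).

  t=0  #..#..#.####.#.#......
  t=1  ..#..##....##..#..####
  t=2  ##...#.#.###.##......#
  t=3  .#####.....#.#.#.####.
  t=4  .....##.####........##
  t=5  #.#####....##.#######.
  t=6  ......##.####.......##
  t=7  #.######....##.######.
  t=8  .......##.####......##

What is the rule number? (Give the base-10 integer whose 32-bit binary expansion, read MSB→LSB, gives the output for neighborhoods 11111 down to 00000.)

928391279

  #####|.  b31=0 t=3,i=3
  ####.|.  b30=0 t=0,i=10
  ###.#|#  b29=1 t=0,i=11
  ###..|#  b28=1 t=1,i=21
  ##.##|.  b27=0 t=2,i=12
  ##.#.|#  b26=1 t=0,i=12
  ##..#|#  b25=1 t=1,i=0
  ##...|#  b24=1 t=1,i=7
  #.###|.  b23=0 t=0,i=8
  #.##.|#  b22=1 t=2,i=13
  #.#.#|.  b21=0 t=0,i=13
  #.#..|#  b20=1 t=0,i=15
  #..##|.  b19=0 t=1,i=4
  #..#.|#  b18=1 t=0,i=2
  #...#|#  b17=1 t=2,i=3
  #....|.  b16=0 t=0,i=17
  .####|.  b15=0 t=0,i=9
  .###.|.  b14=0 t=2,i=0
  .##.#|#  b13=1 t=4,i=6
  .##..|.  b12=0 t=1,i=6
  .#.##|.  b11=0 t=0,i=7
  .#.#.|.  b10=0 t=0,i=14
  .#..#|.  b9=0 t=0,i=1
  .#...|.  b8=0 t=0,i=16
  ..###|.  b7=0 t=1,i=18
  ..##.|#  b6=1 t=1,i=5
  ..#.#|#  b5=1 t=0,i=6
  ..#..|.  b4=0 t=0,i=0
  ...##|#  b3=1 t=1,i=10
  ...#.|#  b2=1 t=0,i=21
  ....#|#  b1=1 t=0,i=20
  .....|#  b0=1 t=0,i=18
  bits 00110111010101100010000001101111 = 928391279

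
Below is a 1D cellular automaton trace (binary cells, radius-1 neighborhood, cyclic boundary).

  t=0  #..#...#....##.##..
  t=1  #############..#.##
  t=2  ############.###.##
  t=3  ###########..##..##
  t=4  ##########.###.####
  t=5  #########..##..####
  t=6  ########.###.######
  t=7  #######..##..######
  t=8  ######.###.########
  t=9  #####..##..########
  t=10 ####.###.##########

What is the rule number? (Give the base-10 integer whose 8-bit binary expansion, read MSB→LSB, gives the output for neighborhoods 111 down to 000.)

159

  ### -> #   bit 7 = 1  t=1,i=0
  ##. -> .   bit 6 = 0  t=0,i=13
  #.# -> .   bit 5 = 0  t=0,i=14
  #.. -> #   bit 4 = 1  t=0,i=1
  .## -> #   bit 3 = 1  t=0,i=12
  .#. -> #   bit 2 = 1  t=0,i=0
  ..# -> #   bit 1 = 1  t=0,i=2
  ... -> #   bit 0 = 1  t=0,i=5
  bits 10011111 = 159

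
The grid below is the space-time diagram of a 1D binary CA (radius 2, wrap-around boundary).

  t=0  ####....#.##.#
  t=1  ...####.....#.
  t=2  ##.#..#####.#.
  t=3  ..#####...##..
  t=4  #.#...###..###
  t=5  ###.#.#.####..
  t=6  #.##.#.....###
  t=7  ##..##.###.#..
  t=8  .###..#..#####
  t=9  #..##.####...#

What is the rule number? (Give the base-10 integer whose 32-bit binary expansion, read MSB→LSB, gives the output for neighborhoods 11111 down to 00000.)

  #####|.  b31=0 t=0,i=1
  ####.|.  b30=0 t=0,i=2
  ###.#|#  b29=1 t=2,i=10
  ###..|#  b28=1 t=0,i=3
  ##.##|#  b27=1 t=0,i=12
  ##.#.|#  b26=1 t=2,i=2
  ##..#|#  b25=1 t=4,i=9
  ##...|#  b24=1 t=0,i=4
  #.###|.  b23=0 t=0,i=13
  #.##.|.  b22=0 t=0,i=10
  #.#.#|.  b21=0 t=2,i=12
  #.#..|#  b20=1 t=2,i=3
  #..##|#  b19=1 t=2,i=5
  #..#.|.  b18=0 t=8,i=5
  #...#|#  b17=1 t=3,i=8
  #....|#  b16=1 t=0,i=5
  .####|.  b15=0 t=0,i=0
  .###.|.  b14=0 t=4,i=7
  .##.#|.  b13=0 t=0,i=11
  .##..|#  b12=1 t=3,i=11
  .#.##|.  b11=0 t=0,i=9
  .#.#.|#  b10=1 t=5,i=5
  .#..#|#  b9=1 t=2,i=4
  .#...|.  b8=0 t=1,i=13
  ..###|#  b7=1 t=1,i=3
  ..##.|.  b6=0 t=3,i=10
  ..#.#|.  b5=0 t=0,i=8
  ..#..|#  b4=1 t=1,i=12
  ...##|.  b3=0 t=1,i=2
  ...#.|.  b2=0 t=0,i=7
  ....#|#  b1=1 t=0,i=6
  .....|#  b0=1 t=1,i=9
  bits 00111111000110110001011010010011 = 1058739859

1058739859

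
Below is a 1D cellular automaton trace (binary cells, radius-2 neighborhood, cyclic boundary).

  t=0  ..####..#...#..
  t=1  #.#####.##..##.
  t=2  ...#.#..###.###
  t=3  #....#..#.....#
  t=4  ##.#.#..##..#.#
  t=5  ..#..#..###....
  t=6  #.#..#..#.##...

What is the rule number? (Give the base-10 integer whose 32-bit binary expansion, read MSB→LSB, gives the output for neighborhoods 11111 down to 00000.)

  #####|.  b31=0 t=1,i=4
  ####.|#  b30=1 t=0,i=4
  ###.#|.  b29=0 t=1,i=6
  ###..|#  b28=1 t=0,i=5
  ##.##|.  b27=0 t=1,i=7
  ##.#.|#  b26=1 t=1,i=14
  ##..#|#  b25=1 t=0,i=6
  ##...|#  b24=1 t=2,i=0
  #.###|.  b23=0 t=1,i=2
  #.##.|#  b22=1 t=1,i=8
  #.#.#|.  b21=0 t=1,i=0
  #.#..|#  b20=1 t=2,i=5
  #..##|.  b19=0 t=1,i=11
  #..#.|.  b18=0 t=0,i=7
  #...#|.  b17=0 t=0,i=10
  #....|.  b16=0 t=0,i=14
  .####|#  b15=1 t=0,i=3
  .###.|.  b14=0 t=2,i=9
  .##.#|#  b13=1 t=1,i=13
  .##..|#  b12=1 t=1,i=9
  .#.##|.  b11=0 t=1,i=1
  .#.#.|.  b10=0 t=2,i=4
  .#..#|.  b9=0 t=2,i=6
  .#...|#  b8=1 t=0,i=9
  ..###|#  b7=1 t=0,i=2
  ..##.|#  b6=1 t=1,i=12
  ..#.#|.  b5=0 t=2,i=3
  ..#..|#  b4=1 t=0,i=8
  ...##|.  b3=0 t=0,i=1
  ...#.|.  b2=0 t=0,i=11
  ....#|#  b1=1 t=0,i=0
  .....|.  b0=0 t=3,i=11
  bits 01010111010100001011000111010010 = 1464906194

1464906194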